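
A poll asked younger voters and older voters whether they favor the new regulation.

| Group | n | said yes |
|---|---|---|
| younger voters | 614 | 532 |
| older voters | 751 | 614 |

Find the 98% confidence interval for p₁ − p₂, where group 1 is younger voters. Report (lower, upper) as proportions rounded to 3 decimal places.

Sample proportions: 532/614 = 0.8664, 614/751 = 0.8176.
Each SE is √(p̂(1−p̂)/n): √(0.8664·0.1336/614) = 0.01373 and √(0.8176·0.1824/751) = 0.01409.
SE(p̂₁ − p̂₂) = √(SE₁² + SE₂²) = √(0.0001885129 + 0.0001985281) = 0.01967, since the two samples are independent.
At 98% confidence z* = 2.326; margin = 2.326 × 0.01967 = 0.04575.
The difference is 0.8664 − 0.8176 = 0.0488, so the interval is 0.0488 ± 0.04575 = (0.003, 0.095).

(0.003, 0.095)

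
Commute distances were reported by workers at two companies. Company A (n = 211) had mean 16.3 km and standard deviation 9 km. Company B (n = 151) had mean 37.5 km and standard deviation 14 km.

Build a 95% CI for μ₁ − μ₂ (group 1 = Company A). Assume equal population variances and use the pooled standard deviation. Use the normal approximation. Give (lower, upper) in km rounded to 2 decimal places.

(-23.57, -18.83)

Pooled variance s_p² = [210·9² + 150·14²] / (211+151−2) = 128.9167, so s_p = 11.3541.
SE_diff = s_p·√(1/n₁ + 1/n₂) = 11.3541·√(1/211 + 1/151) = 1.2103.
z* = 1.960; margin = 1.960 × 1.2103 = 2.3722.
Difference = 16.3 − 37.5 = -21.2000.
-21.2000 ± 2.3722 → (-23.57, -18.83).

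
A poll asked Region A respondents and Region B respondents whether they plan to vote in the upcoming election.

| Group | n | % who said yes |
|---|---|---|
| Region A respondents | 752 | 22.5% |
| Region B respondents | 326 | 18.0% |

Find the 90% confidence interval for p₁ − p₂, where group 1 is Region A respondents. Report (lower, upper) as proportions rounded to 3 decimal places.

The two standard errors are √(0.2250×0.7750/752) = 0.01523 and √(0.1800×0.8200/326) = 0.02128.
Because the samples are independent, SE_diff = √(0.01523² + 0.02128²) = 0.02617.
Using z* = 1.645 for 90%, ME = 1.645 × 0.02617 = 0.04305.
p̂₁ − p̂₂ = 0.0450; interval 0.0450 ± 0.04305 gives (0.002, 0.088).

(0.002, 0.088)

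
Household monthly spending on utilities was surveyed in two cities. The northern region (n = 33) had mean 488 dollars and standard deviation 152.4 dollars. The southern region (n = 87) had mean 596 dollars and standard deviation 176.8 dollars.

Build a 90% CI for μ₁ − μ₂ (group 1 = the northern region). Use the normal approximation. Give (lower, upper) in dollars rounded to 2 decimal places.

SE₁ = s₁/√n₁ = 152.4/√33 = 26.5294; SE₂ = 176.8/√87 = 18.9549.
Independent samples, unequal variances: SE_diff = √(SE₁² + SE₂²) = √(703.80906436 + 359.28823401) = 32.6052.
z* = 1.645, so margin of error = 1.645 × 32.6052 = 53.6356.
Difference in means = 488 − 596 = -108.0000.
-108.0000 ± 53.6356 → (-161.64, -54.36).

(-161.64, -54.36)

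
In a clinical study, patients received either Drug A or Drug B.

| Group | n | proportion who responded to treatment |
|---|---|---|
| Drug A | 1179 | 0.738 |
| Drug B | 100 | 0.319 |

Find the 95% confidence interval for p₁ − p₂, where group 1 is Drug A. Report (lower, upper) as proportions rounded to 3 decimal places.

The two standard errors are √(0.7380×0.2620/1179) = 0.01281 and √(0.3190×0.6810/100) = 0.04661.
Because the samples are independent, SE_diff = √(0.01281² + 0.04661²) = 0.04834.
Using z* = 1.960 for 95%, ME = 1.960 × 0.04834 = 0.09475.
p̂₁ − p̂₂ = 0.4190; interval 0.4190 ± 0.09475 gives (0.324, 0.514).

(0.324, 0.514)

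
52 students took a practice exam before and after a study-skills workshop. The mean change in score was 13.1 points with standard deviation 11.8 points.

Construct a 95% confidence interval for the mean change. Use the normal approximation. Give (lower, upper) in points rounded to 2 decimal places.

(9.89, 16.31)

Paired design: SE = s_d/√n = 11.8/√52 = 1.6364.
z* = 1.960; margin of error = 1.960 × 1.6364 = 3.2073.
13.1 ± 3.2073 → (9.89, 16.31).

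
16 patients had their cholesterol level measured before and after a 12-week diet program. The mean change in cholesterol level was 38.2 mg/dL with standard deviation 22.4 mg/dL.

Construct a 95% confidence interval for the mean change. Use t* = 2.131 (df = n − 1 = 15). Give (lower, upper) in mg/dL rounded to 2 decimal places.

(26.27, 50.13)

This is a matched-pairs design, so SE = s_d/√n = 22.4/√16 = 5.6000.
Margin = 2.131 × 5.6000 = 11.9336; the interval is 38.2 ± 11.9336 = (26.27, 50.13).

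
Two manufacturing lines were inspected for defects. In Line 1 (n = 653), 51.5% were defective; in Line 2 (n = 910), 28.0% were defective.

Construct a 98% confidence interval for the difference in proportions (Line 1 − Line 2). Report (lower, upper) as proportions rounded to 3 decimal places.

(0.178, 0.292)

The two standard errors are √(0.5150×0.4850/653) = 0.01956 and √(0.2800×0.7200/910) = 0.01488.
Because the samples are independent, SE_diff = √(0.01956² + 0.01488²) = 0.02458.
Using z* = 2.326 for 98%, ME = 2.326 × 0.02458 = 0.05717.
p̂₁ − p̂₂ = 0.2350; interval 0.2350 ± 0.05717 gives (0.178, 0.292).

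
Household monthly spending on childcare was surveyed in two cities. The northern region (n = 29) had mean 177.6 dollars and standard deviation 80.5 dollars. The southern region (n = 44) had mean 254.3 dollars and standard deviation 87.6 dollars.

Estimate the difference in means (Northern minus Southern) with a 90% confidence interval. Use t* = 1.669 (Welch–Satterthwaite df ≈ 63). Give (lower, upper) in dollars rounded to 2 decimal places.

SE₁ = s₁/√n₁ = 80.5/√29 = 14.9485; SE₂ = 87.6/√44 = 13.2062.
Independent samples, unequal variances: SE_diff = √(SE₁² + SE₂²) = √(223.45765225 + 174.40371844) = 19.9465.
t* = 1.669, so margin of error = 1.669 × 19.9465 = 33.2907.
Difference in means = 177.6 − 254.3 = -76.7000.
-76.7000 ± 33.2907 → (-109.99, -43.41).

(-109.99, -43.41)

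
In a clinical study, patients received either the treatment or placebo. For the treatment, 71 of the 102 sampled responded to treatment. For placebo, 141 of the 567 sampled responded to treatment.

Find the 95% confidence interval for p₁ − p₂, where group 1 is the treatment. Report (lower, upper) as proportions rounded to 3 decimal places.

(0.351, 0.543)

Sample proportions: 71/102 = 0.6961, 141/567 = 0.2487.
Each SE is √(p̂(1−p̂)/n): √(0.6961·0.3039/102) = 0.04554 and √(0.2487·0.7513/567) = 0.01815.
SE(p̂₁ − p̂₂) = √(SE₁² + SE₂²) = √(0.0020738916 + 0.0003294225) = 0.04902, since the two samples are independent.
At 95% confidence z* = 1.960; margin = 1.960 × 0.04902 = 0.09608.
The difference is 0.6961 − 0.2487 = 0.4474, so the interval is 0.4474 ± 0.09608 = (0.351, 0.543).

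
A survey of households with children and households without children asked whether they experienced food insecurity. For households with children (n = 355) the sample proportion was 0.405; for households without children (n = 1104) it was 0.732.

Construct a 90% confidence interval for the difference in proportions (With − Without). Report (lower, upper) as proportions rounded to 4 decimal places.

Each SE is √(p̂(1−p̂)/n): √(0.4050·0.5950/355) = 0.02605 and √(0.7320·0.2680/1104) = 0.01333.
SE(p̂₁ − p̂₂) = √(SE₁² + SE₂²) = √(0.0006786025 + 0.0001776889) = 0.02926, since the two samples are independent.
At 90% confidence z* = 1.645; margin = 1.645 × 0.02926 = 0.04813.
The difference is 0.4050 − 0.7320 = -0.3270, so the interval is -0.3270 ± 0.04813 = (-0.3751, -0.2789).

(-0.3751, -0.2789)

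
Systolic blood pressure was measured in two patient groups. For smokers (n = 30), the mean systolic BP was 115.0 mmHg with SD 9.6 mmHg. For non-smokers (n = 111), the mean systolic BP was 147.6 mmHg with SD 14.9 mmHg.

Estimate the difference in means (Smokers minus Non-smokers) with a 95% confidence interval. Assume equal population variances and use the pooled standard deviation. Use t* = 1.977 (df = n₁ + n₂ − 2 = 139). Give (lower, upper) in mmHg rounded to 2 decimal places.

(-38.28, -26.92)

s_p = √[((n₁−1)s₁² + (n₂−1)s₂²)/(n₁+n₂−2)] = √[(29·9.6² + 110·14.9²)/139] = 13.9613.
SE = 13.9613·√(1/30 + 1/111) = 2.8729.
With t* = 1.977, margin = 1.977 × 2.8729 = 5.6797.
x̄₁ − x̄₂ = 115.0 − 147.6 = -32.6000; interval -32.6000 ± 5.6797 = (-38.28, -26.92).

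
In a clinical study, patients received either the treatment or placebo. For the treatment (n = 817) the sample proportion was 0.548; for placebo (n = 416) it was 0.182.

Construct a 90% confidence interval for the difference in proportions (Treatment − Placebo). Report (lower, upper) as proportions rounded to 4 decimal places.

Each SE is √(p̂(1−p̂)/n): √(0.5480·0.4520/817) = 0.01741 and √(0.1820·0.8180/416) = 0.01892.
SE(p̂₁ − p̂₂) = √(SE₁² + SE₂²) = √(0.0003031081 + 0.0003579664) = 0.02571, since the two samples are independent.
At 90% confidence z* = 1.645; margin = 1.645 × 0.02571 = 0.04229.
The difference is 0.5480 − 0.1820 = 0.3660, so the interval is 0.3660 ± 0.04229 = (0.3237, 0.4083).

(0.3237, 0.4083)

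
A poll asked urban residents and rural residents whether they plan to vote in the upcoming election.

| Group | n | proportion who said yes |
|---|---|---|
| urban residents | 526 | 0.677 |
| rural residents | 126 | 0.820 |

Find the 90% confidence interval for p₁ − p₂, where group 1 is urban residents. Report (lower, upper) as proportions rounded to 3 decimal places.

SE₁ = √(p̂₁(1−p̂₁)/n₁) = √(0.6770·0.3230/526) = 0.02039; SE₂ = √(0.8200·0.1800/126) = 0.03423.
Independent samples: SE of the difference = √(SE₁² + SE₂²) = √(0.0004157521 + 0.0011716929) = 0.03984.
z* for 90% confidence is 1.645, so the margin of error is 1.645 × 0.03984 = 0.06554.
Point estimate p̂₁ − p̂₂ = 0.6770 − 0.8200 = -0.1430.
-0.1430 ± 0.06554 → (-0.209, -0.077).

(-0.209, -0.077)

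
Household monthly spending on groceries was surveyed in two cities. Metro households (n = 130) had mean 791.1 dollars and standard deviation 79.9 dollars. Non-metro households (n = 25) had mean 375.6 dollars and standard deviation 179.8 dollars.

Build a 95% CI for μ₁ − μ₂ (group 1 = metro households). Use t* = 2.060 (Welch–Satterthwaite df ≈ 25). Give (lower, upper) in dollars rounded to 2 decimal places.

Standard errors of each mean: 79.9/√130 = 7.0077 and 179.8/√25 = 35.9600.
SE(x̄₁ − x̄₂) = √(7.0077² + 35.9600²) = 36.6364 for independent samples with unequal variances.
With t* = 2.060, the margin is 2.060 × 36.6364 = 75.4710.
x̄₁ − x̄₂ = 791.1 − 375.6 = 415.5000; the interval is 415.5000 ± 75.4710 = (340.03, 490.97).

(340.03, 490.97)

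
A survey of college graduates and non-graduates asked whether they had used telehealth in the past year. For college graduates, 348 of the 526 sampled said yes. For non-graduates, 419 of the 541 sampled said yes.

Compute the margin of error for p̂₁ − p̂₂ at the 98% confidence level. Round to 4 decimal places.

p̂₁ = 348/526 = 0.6616 and p̂₂ = 419/541 = 0.7745.
SE₁ = √(p̂₁(1−p̂₁)/n₁) = √(0.6616·0.3384/526) = 0.02063; SE₂ = √(0.7745·0.2255/541) = 0.01797.
Independent samples: SE of the difference = √(SE₁² + SE₂²) = √(0.0004255969 + 0.0003229209) = 0.02736.
z* for 98% confidence is 2.326, so the margin of error is 2.326 × 0.02736 = 0.06364.

0.0636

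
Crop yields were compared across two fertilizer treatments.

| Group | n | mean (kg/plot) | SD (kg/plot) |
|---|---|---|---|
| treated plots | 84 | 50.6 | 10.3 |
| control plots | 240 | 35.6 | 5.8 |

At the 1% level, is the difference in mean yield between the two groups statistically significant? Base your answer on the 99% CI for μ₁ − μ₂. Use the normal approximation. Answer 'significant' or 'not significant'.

Standard errors of each mean: 10.3/√84 = 1.1238 and 5.8/√240 = 0.3744.
SE(x̄₁ − x̄₂) = √(1.1238² + 0.3744²) = 1.1845 for independent samples with unequal variances.
With z* = 2.576, the margin is 2.576 × 1.1845 = 3.0513.
x̄₁ − x̄₂ = 50.6 − 35.6 = 15.0000; the interval is 15.0000 ± 3.0513 = (11.9487, 18.0513).
The interval (11.9487, 18.0513) does not contain 0, so the difference is significant.

significant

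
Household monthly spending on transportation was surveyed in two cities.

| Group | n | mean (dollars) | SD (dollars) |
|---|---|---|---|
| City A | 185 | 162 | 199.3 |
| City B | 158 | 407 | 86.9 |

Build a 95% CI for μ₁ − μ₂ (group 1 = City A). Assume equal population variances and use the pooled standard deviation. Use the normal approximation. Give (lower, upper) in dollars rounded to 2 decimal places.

(-278.51, -211.49)

s_p = √[((n₁−1)s₁² + (n₂−1)s₂²)/(n₁+n₂−2)] = √[(184·199.3² + 157·86.9²)/341] = 157.8277.
SE = 157.8277·√(1/185 + 1/158) = 17.0968.
With z* = 1.960, margin = 1.960 × 17.0968 = 33.5097.
x̄₁ − x̄₂ = 162 − 407 = -245.0000; interval -245.0000 ± 33.5097 = (-278.51, -211.49).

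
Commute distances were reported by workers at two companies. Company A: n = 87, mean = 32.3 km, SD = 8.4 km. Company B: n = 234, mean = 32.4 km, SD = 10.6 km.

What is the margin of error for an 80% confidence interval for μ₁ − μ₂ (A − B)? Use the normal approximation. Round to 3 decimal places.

Standard errors of each mean: 8.4/√87 = 0.9006 and 10.6/√234 = 0.6929.
SE(x̄₁ − x̄₂) = √(0.9006² + 0.6929²) = 1.1363 for independent samples with unequal variances.
With z* = 1.282, the margin is 1.282 × 1.1363 = 1.4567.

1.457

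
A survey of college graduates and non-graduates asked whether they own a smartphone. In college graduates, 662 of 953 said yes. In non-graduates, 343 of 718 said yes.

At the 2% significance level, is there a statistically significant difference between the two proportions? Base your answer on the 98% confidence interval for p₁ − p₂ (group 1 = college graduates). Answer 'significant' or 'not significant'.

significant

p̂₁ = 662/953 = 0.6946 and p̂₂ = 343/718 = 0.4777.
SE₁ = √(p̂₁(1−p̂₁)/n₁) = √(0.6946·0.3054/953) = 0.01492; SE₂ = √(0.4777·0.5223/718) = 0.01864.
Independent samples: SE of the difference = √(SE₁² + SE₂²) = √(0.0002226064 + 0.0003474496) = 0.02388.
z* for 98% confidence is 2.326, so the margin of error is 2.326 × 0.02388 = 0.05554.
Point estimate p̂₁ − p̂₂ = 0.6946 − 0.4777 = 0.2169.
0.2169 ± 0.05554 → (0.16136, 0.27244).
The interval (0.16136, 0.27244) does not contain 0, so the difference is significant.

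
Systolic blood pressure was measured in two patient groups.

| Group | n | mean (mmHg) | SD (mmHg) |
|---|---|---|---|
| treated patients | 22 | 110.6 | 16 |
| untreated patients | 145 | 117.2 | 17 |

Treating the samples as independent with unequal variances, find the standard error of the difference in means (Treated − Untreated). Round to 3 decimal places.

3.692

Standard errors of each mean: 16/√22 = 3.4112 and 17/√145 = 1.4118.
SE(x̄₁ − x̄₂) = √(3.4112² + 1.4118²) = 3.6918 for independent samples with unequal variances.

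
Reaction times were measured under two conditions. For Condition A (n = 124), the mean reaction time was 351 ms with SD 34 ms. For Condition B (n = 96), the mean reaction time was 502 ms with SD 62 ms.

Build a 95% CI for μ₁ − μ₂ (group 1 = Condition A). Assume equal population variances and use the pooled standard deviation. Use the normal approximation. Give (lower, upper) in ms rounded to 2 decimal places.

s_p = √[((n₁−1)s₁² + (n₂−1)s₂²)/(n₁+n₂−2)] = √[(123·34² + 95·62²)/218] = 48.2429.
SE = 48.2429·√(1/124 + 1/96) = 6.5584.
With z* = 1.960, margin = 1.960 × 6.5584 = 12.8545.
x̄₁ − x̄₂ = 351 − 502 = -151.0000; interval -151.0000 ± 12.8545 = (-163.85, -138.15).

(-163.85, -138.15)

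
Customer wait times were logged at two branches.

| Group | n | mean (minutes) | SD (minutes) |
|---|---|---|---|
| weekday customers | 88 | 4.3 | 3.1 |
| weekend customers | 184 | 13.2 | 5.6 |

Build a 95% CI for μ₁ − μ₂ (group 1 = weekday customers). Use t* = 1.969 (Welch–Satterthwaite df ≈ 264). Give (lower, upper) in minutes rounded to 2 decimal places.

(-9.94, -7.86)

SE₁ = s₁/√n₁ = 3.1/√88 = 0.3305; SE₂ = 5.6/√184 = 0.4128.
Independent samples, unequal variances: SE_diff = √(SE₁² + SE₂²) = √(0.10923025 + 0.17040384) = 0.5288.
t* = 1.969, so margin of error = 1.969 × 0.5288 = 1.0412.
Difference in means = 4.3 − 13.2 = -8.9000.
-8.9000 ± 1.0412 → (-9.94, -7.86).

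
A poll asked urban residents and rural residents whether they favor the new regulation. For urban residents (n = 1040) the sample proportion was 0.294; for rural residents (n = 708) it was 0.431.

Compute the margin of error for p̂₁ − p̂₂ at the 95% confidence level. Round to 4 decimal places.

0.0458

Each SE is √(p̂(1−p̂)/n): √(0.2940·0.7060/1040) = 0.01413 and √(0.4310·0.5690/708) = 0.01861.
SE(p̂₁ − p̂₂) = √(SE₁² + SE₂²) = √(0.0001996569 + 0.0003463321) = 0.02337, since the two samples are independent.
At 95% confidence z* = 1.960; margin = 1.960 × 0.02337 = 0.04581.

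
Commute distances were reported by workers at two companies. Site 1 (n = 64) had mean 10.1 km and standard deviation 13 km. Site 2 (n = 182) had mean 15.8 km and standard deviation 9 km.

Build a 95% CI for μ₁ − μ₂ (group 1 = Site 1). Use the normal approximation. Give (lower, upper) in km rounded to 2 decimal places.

SE₁ = s₁/√n₁ = 13/√64 = 1.6250; SE₂ = 9/√182 = 0.6671.
Independent samples, unequal variances: SE_diff = √(SE₁² + SE₂²) = √(2.640625 + 0.44502241) = 1.7566.
z* = 1.960, so margin of error = 1.960 × 1.7566 = 3.4429.
Difference in means = 10.1 − 15.8 = -5.7000.
-5.7000 ± 3.4429 → (-9.14, -2.26).

(-9.14, -2.26)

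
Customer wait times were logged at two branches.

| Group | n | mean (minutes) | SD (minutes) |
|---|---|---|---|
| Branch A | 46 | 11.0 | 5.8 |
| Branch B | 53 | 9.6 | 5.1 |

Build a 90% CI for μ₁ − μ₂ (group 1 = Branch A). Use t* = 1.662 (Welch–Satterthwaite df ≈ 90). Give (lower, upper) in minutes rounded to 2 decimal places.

SE₁ = s₁/√n₁ = 5.8/√46 = 0.8552; SE₂ = 5.1/√53 = 0.7005.
Independent samples, unequal variances: SE_diff = √(SE₁² + SE₂²) = √(0.73136704 + 0.49070025) = 1.1055.
t* = 1.662, so margin of error = 1.662 × 1.1055 = 1.8373.
Difference in means = 11.0 − 9.6 = 1.4000.
1.4000 ± 1.8373 → (-0.44, 3.24).

(-0.44, 3.24)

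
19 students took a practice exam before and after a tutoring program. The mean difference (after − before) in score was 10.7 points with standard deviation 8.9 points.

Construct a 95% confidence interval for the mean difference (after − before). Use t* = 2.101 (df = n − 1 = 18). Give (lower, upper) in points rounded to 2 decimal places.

(6.41, 14.99)

Paired design: SE = s_d/√n = 8.9/√19 = 2.0418.
t* = 2.101; margin of error = 2.101 × 2.0418 = 4.2898.
10.7 ± 4.2898 → (6.41, 14.99).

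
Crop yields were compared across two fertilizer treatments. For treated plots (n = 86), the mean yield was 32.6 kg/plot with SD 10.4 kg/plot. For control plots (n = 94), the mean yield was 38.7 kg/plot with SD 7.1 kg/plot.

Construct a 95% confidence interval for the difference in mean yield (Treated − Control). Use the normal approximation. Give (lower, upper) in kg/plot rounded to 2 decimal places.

SE₁ = s₁/√n₁ = 10.4/√86 = 1.1215; SE₂ = 7.1/√94 = 0.7323.
Independent samples, unequal variances: SE_diff = √(SE₁² + SE₂²) = √(1.25776225 + 0.53626329) = 1.3394.
z* = 1.960, so margin of error = 1.960 × 1.3394 = 2.6252.
Difference in means = 32.6 − 38.7 = -6.1000.
-6.1000 ± 2.6252 → (-8.73, -3.47).

(-8.73, -3.47)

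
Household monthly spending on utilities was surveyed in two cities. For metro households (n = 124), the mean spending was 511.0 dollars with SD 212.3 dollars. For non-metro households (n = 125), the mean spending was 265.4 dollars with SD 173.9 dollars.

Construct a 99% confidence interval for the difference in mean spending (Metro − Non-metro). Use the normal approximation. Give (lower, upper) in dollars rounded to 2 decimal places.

SE₁ = s₁/√n₁ = 212.3/√124 = 19.0651; SE₂ = 173.9/√125 = 15.5541.
Independent samples, unequal variances: SE_diff = √(SE₁² + SE₂²) = √(363.47803801 + 241.93002681) = 24.6050.
z* = 2.576, so margin of error = 2.576 × 24.6050 = 63.3825.
Difference in means = 511.0 − 265.4 = 245.6000.
245.6000 ± 63.3825 → (182.22, 308.98).

(182.22, 308.98)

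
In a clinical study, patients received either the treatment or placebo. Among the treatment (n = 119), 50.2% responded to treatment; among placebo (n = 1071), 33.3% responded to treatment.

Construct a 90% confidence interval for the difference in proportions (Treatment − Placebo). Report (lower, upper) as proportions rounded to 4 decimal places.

The two standard errors are √(0.5020×0.4980/119) = 0.04583 and √(0.3330×0.6670/1071) = 0.01440.
Because the samples are independent, SE_diff = √(0.04583² + 0.01440²) = 0.04804.
Using z* = 1.645 for 90%, ME = 1.645 × 0.04804 = 0.07903.
p̂₁ − p̂₂ = 0.1690; interval 0.1690 ± 0.07903 gives (0.0900, 0.2480).

(0.0900, 0.2480)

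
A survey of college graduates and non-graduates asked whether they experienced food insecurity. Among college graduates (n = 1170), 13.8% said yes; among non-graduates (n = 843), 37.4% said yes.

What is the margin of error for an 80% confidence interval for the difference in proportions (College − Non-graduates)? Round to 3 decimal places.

The two standard errors are √(0.1380×0.8620/1170) = 0.01008 and √(0.3740×0.6260/843) = 0.01667.
Because the samples are independent, SE_diff = √(0.01008² + 0.01667²) = 0.01948.
Using z* = 1.282 for 80%, ME = 1.282 × 0.01948 = 0.02497.

0.025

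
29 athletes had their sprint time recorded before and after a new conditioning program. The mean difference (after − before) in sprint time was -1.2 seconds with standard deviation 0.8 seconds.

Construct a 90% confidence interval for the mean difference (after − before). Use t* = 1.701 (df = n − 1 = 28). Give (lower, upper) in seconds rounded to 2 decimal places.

(-1.45, -0.95)

This is a matched-pairs design, so SE = s_d/√n = 0.8/√29 = 0.1486.
Margin = 1.701 × 0.1486 = 0.2528; the interval is -1.2 ± 0.2528 = (-1.45, -0.95).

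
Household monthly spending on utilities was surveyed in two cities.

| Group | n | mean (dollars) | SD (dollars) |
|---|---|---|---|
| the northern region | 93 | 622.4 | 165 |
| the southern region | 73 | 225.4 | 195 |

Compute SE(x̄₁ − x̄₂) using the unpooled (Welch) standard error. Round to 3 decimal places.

28.524

Per-group SEs: s₁/√n₁ = 165/√93 = 17.1097, s₂/√n₂ = 195/√73 = 22.8230.
Unpooled SE of the difference: √(292.74183409 + 520.889329) = 28.5242.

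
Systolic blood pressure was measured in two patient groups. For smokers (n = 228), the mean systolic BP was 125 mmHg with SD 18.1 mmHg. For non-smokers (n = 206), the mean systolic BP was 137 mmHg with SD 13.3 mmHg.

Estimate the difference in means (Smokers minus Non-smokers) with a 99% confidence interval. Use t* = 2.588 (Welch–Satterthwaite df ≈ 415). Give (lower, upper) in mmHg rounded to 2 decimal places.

(-15.92, -8.08)

SE₁ = s₁/√n₁ = 18.1/√228 = 1.1987; SE₂ = 13.3/√206 = 0.9267.
Independent samples, unequal variances: SE_diff = √(SE₁² + SE₂²) = √(1.43688169 + 0.85877289) = 1.5151.
t* = 2.588, so margin of error = 2.588 × 1.5151 = 3.9211.
Difference in means = 125 − 137 = -12.0000.
-12.0000 ± 3.9211 → (-15.92, -8.08).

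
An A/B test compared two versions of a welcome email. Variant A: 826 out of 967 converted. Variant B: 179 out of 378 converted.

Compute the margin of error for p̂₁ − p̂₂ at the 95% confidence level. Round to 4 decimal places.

0.0550

Sample proportions: 826/967 = 0.8542, 179/378 = 0.4735.
Each SE is √(p̂(1−p̂)/n): √(0.8542·0.1458/967) = 0.01135 and √(0.4735·0.5265/378) = 0.02568.
SE(p̂₁ − p̂₂) = √(SE₁² + SE₂²) = √(0.0001288225 + 0.0006594624) = 0.02808, since the two samples are independent.
At 95% confidence z* = 1.960; margin = 1.960 × 0.02808 = 0.05504.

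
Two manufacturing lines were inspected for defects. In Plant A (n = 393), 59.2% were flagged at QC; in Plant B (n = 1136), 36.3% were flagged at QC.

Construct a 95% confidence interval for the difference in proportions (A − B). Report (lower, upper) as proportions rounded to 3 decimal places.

Each SE is √(p̂(1−p̂)/n): √(0.5920·0.4080/393) = 0.02479 and √(0.3630·0.6370/1136) = 0.01427.
SE(p̂₁ − p̂₂) = √(SE₁² + SE₂²) = √(0.0006145441 + 0.0002036329) = 0.02860, since the two samples are independent.
At 95% confidence z* = 1.960; margin = 1.960 × 0.02860 = 0.05606.
The difference is 0.5920 − 0.3630 = 0.2290, so the interval is 0.2290 ± 0.05606 = (0.173, 0.285).

(0.173, 0.285)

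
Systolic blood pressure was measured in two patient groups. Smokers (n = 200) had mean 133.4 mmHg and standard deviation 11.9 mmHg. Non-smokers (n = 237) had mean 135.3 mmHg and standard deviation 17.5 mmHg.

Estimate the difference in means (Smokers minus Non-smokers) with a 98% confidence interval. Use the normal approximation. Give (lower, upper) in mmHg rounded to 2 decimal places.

(-5.19, 1.39)

Per-group SEs: s₁/√n₁ = 11.9/√200 = 0.8415, s₂/√n₂ = 17.5/√237 = 1.1367.
Unpooled SE of the difference: √(0.70812225 + 1.29208689) = 1.4143.
Margin of error = z* · SE = 2.326 × 1.4143 = 3.2897.
x̄₁ − x̄₂ = 133.4 − 135.3 = -1.9000.
CI: -1.9000 ± 3.2897 = (-5.19, 1.39).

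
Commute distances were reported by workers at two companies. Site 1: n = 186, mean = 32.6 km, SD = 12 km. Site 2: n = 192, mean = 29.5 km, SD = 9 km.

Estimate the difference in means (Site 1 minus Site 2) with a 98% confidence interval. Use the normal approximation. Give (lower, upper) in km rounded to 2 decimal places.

Standard errors of each mean: 12/√186 = 0.8799 and 9/√192 = 0.6495.
SE(x̄₁ − x̄₂) = √(0.8799² + 0.6495²) = 1.0937 for independent samples with unequal variances.
With z* = 2.326, the margin is 2.326 × 1.0937 = 2.5439.
x̄₁ − x̄₂ = 32.6 − 29.5 = 3.1000; the interval is 3.1000 ± 2.5439 = (0.56, 5.64).

(0.56, 5.64)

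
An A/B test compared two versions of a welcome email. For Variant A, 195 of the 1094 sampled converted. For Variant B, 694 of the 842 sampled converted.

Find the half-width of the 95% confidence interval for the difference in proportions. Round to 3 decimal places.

p̂₁ = 195/1094 = 0.1782 and p̂₂ = 694/842 = 0.8242.
SE₁ = √(p̂₁(1−p̂₁)/n₁) = √(0.1782·0.8218/1094) = 0.01157; SE₂ = √(0.8242·0.1758/842) = 0.01312.
Independent samples: SE of the difference = √(SE₁² + SE₂²) = √(0.0001338649 + 0.0001721344) = 0.01749.
z* for 95% confidence is 1.960, so the margin of error is 1.960 × 0.01749 = 0.03428.

0.034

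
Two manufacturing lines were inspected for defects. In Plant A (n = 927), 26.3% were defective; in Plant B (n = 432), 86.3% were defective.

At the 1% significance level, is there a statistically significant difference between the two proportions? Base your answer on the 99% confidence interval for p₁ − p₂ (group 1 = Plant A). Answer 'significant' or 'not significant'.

SE₁ = √(p̂₁(1−p̂₁)/n₁) = √(0.2630·0.7370/927) = 0.01446; SE₂ = √(0.8630·0.1370/432) = 0.01654.
Independent samples: SE of the difference = √(SE₁² + SE₂²) = √(0.0002090916 + 0.0002735716) = 0.02197.
z* for 99% confidence is 2.576, so the margin of error is 2.576 × 0.02197 = 0.05659.
Point estimate p̂₁ − p̂₂ = 0.2630 − 0.8630 = -0.6000.
-0.6000 ± 0.05659 → (-0.65659, -0.54341).
The interval (-0.65659, -0.54341) does not contain 0, so the difference is significant.

significant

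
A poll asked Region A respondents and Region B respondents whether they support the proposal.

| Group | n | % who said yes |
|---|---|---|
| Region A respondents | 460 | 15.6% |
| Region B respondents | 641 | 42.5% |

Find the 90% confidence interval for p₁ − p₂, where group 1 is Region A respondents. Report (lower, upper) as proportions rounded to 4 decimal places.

(-0.3115, -0.2265)

The two standard errors are √(0.1560×0.8440/460) = 0.01692 and √(0.4250×0.5750/641) = 0.01953.
Because the samples are independent, SE_diff = √(0.01692² + 0.01953²) = 0.02584.
Using z* = 1.645 for 90%, ME = 1.645 × 0.02584 = 0.04251.
p̂₁ − p̂₂ = -0.2690; interval -0.2690 ± 0.04251 gives (-0.3115, -0.2265).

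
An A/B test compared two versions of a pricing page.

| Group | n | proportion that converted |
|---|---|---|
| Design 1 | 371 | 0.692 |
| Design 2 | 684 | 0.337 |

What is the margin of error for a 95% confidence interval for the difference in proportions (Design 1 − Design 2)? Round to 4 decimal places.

0.0588

Each SE is √(p̂(1−p̂)/n): √(0.6920·0.3080/371) = 0.02397 and √(0.3370·0.6630/684) = 0.01807.
SE(p̂₁ − p̂₂) = √(SE₁² + SE₂²) = √(0.0005745609 + 0.0003265249) = 0.03002, since the two samples are independent.
At 95% confidence z* = 1.960; margin = 1.960 × 0.03002 = 0.05884.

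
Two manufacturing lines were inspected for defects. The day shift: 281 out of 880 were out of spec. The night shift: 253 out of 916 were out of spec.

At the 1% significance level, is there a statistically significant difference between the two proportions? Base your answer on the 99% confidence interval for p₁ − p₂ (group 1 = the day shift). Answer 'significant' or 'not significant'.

not significant

p̂₁ = 281/880 = 0.3193 and p̂₂ = 253/916 = 0.2762.
SE₁ = √(p̂₁(1−p̂₁)/n₁) = √(0.3193·0.6807/880) = 0.01572; SE₂ = √(0.2762·0.7238/916) = 0.01477.
Independent samples: SE of the difference = √(SE₁² + SE₂²) = √(0.0002471184 + 0.0002181529) = 0.02157.
z* for 99% confidence is 2.576, so the margin of error is 2.576 × 0.02157 = 0.05556.
Point estimate p̂₁ − p̂₂ = 0.3193 − 0.2762 = 0.0431.
0.0431 ± 0.05556 → (-0.01246, 0.09866).
The interval (-0.01246, 0.09866) contains 0, so the difference is not significant.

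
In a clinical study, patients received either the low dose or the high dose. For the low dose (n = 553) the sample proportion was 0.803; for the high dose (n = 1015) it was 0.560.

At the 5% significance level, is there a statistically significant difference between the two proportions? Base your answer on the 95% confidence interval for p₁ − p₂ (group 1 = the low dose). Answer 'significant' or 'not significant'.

significant

SE₁ = √(p̂₁(1−p̂₁)/n₁) = √(0.8030·0.1970/553) = 0.01691; SE₂ = √(0.5600·0.4400/1015) = 0.01558.
Independent samples: SE of the difference = √(SE₁² + SE₂²) = √(0.0002859481 + 0.0002427364) = 0.02299.
z* for 95% confidence is 1.960, so the margin of error is 1.960 × 0.02299 = 0.04506.
Point estimate p̂₁ − p̂₂ = 0.8030 − 0.5600 = 0.2430.
0.2430 ± 0.04506 → (0.19794, 0.28806).
The interval (0.19794, 0.28806) does not contain 0, so the difference is significant.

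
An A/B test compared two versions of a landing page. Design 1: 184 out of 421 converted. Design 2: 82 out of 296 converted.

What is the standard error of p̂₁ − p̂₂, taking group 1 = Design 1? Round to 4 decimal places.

Sample proportions: 184/421 = 0.4371, 82/296 = 0.2770.
Each SE is √(p̂(1−p̂)/n): √(0.4371·0.5629/421) = 0.02417 and √(0.2770·0.7230/296) = 0.02601.
SE(p̂₁ − p̂₂) = √(SE₁² + SE₂²) = √(0.0005841889 + 0.0006765201) = 0.03551, since the two samples are independent.

0.0355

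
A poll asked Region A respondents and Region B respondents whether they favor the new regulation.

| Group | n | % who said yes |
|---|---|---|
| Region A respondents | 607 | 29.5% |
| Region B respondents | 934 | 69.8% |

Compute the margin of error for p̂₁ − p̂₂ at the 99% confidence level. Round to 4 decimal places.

The two standard errors are √(0.2950×0.7050/607) = 0.01851 and √(0.6980×0.3020/934) = 0.01502.
Because the samples are independent, SE_diff = √(0.01851² + 0.01502²) = 0.02384.
Using z* = 2.576 for 99%, ME = 2.576 × 0.02384 = 0.06141.

0.0614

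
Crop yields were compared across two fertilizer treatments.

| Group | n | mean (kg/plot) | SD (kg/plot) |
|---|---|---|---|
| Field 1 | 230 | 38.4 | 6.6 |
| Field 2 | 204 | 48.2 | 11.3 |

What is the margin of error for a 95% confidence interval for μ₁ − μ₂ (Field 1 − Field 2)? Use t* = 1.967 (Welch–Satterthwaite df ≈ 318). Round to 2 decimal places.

Standard errors of each mean: 6.6/√230 = 0.4352 and 11.3/√204 = 0.7912.
SE(x̄₁ − x̄₂) = √(0.4352² + 0.7912²) = 0.9030 for independent samples with unequal variances.
With t* = 1.967, the margin is 1.967 × 0.9030 = 1.7762.

1.78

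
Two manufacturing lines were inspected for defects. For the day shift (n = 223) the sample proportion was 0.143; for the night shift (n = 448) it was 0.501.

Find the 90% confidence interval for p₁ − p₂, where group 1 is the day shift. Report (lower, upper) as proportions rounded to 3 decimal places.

(-0.413, -0.303)

SE₁ = √(p̂₁(1−p̂₁)/n₁) = √(0.1430·0.8570/223) = 0.02344; SE₂ = √(0.5010·0.4990/448) = 0.02362.
Independent samples: SE of the difference = √(SE₁² + SE₂²) = √(0.0005494336 + 0.0005579044) = 0.03328.
z* for 90% confidence is 1.645, so the margin of error is 1.645 × 0.03328 = 0.05475.
Point estimate p̂₁ − p̂₂ = 0.1430 − 0.5010 = -0.3580.
-0.3580 ± 0.05475 → (-0.413, -0.303).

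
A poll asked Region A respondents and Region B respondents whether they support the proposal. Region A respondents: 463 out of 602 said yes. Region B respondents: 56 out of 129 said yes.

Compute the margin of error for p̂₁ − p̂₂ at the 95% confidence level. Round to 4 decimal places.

First, p̂₁ = 463/602 = 0.7691; p̂₂ = 56/129 = 0.4341.
The two standard errors are √(0.7691×0.2309/602) = 0.01718 and √(0.4341×0.5659/129) = 0.04364.
Because the samples are independent, SE_diff = √(0.01718² + 0.04364²) = 0.04690.
Using z* = 1.960 for 95%, ME = 1.960 × 0.04690 = 0.09192.

0.0919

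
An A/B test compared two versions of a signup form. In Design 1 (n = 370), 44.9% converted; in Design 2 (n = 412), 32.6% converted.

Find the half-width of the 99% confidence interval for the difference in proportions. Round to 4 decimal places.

SE₁ = √(p̂₁(1−p̂₁)/n₁) = √(0.4490·0.5510/370) = 0.02586; SE₂ = √(0.3260·0.6740/412) = 0.02309.
Independent samples: SE of the difference = √(SE₁² + SE₂²) = √(0.0006687396 + 0.0005331481) = 0.03467.
z* for 99% confidence is 2.576, so the margin of error is 2.576 × 0.03467 = 0.08931.

0.0893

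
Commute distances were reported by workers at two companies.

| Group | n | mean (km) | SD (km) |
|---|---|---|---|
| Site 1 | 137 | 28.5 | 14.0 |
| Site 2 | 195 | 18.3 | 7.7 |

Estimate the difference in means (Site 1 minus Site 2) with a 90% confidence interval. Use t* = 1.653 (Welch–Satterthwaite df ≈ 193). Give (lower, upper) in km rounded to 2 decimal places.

Standard errors of each mean: 14.0/√137 = 1.1961 and 7.7/√195 = 0.5514.
SE(x̄₁ − x̄₂) = √(1.1961² + 0.5514²) = 1.3171 for independent samples with unequal variances.
With t* = 1.653, the margin is 1.653 × 1.3171 = 2.1772.
x̄₁ − x̄₂ = 28.5 − 18.3 = 10.2000; the interval is 10.2000 ± 2.1772 = (8.02, 12.38).

(8.02, 12.38)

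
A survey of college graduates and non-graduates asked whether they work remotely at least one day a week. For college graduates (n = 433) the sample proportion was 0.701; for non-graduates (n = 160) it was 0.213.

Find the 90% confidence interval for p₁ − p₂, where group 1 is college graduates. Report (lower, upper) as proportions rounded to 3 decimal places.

The two standard errors are √(0.7010×0.2990/433) = 0.02200 and √(0.2130×0.7870/160) = 0.03237.
Because the samples are independent, SE_diff = √(0.02200² + 0.03237²) = 0.03914.
Using z* = 1.645 for 90%, ME = 1.645 × 0.03914 = 0.06439.
p̂₁ − p̂₂ = 0.4880; interval 0.4880 ± 0.06439 gives (0.424, 0.552).

(0.424, 0.552)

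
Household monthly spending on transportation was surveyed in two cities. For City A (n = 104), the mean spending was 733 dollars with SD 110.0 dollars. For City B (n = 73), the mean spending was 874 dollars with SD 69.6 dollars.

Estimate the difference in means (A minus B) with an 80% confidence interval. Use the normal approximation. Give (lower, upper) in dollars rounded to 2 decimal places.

(-158.33, -123.67)

Standard errors of each mean: 110.0/√104 = 10.7864 and 69.6/√73 = 8.1461.
SE(x̄₁ − x̄₂) = √(10.7864² + 8.1461²) = 13.5169 for independent samples with unequal variances.
With z* = 1.282, the margin is 1.282 × 13.5169 = 17.3287.
x̄₁ − x̄₂ = 733 − 874 = -141.0000; the interval is -141.0000 ± 17.3287 = (-158.33, -123.67).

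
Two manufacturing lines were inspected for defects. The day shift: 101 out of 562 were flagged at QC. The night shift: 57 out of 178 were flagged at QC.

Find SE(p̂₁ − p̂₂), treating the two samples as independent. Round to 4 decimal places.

0.0385

First, p̂₁ = 101/562 = 0.1797; p̂₂ = 57/178 = 0.3202.
The two standard errors are √(0.1797×0.8203/562) = 0.01620 and √(0.3202×0.6798/178) = 0.03497.
Because the samples are independent, SE_diff = √(0.01620² + 0.03497²) = 0.03854.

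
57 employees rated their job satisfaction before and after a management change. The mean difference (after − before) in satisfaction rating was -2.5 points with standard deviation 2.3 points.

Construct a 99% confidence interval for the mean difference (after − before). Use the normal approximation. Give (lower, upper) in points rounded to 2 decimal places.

This is a matched-pairs design, so SE = s_d/√n = 2.3/√57 = 0.3046.
Margin = 2.576 × 0.3046 = 0.7846; the interval is -2.5 ± 0.7846 = (-3.28, -1.72).

(-3.28, -1.72)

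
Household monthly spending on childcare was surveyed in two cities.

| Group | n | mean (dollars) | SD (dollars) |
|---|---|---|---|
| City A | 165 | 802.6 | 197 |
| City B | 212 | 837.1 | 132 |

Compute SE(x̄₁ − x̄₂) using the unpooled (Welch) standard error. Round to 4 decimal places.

SE₁ = s₁/√n₁ = 197/√165 = 15.3364; SE₂ = 132/√212 = 9.0658.
Independent samples, unequal variances: SE_diff = √(SE₁² + SE₂²) = √(235.20516496 + 82.18872964) = 17.8156.

17.8156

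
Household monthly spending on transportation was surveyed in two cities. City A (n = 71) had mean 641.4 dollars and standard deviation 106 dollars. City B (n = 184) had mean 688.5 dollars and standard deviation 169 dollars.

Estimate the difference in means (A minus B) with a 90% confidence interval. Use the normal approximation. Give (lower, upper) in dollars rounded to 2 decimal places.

(-76.23, -17.97)

Standard errors of each mean: 106/√71 = 12.5799 and 169/√184 = 12.4588.
SE(x̄₁ − x̄₂) = √(12.5799² + 12.4588²) = 17.7052 for independent samples with unequal variances.
With z* = 1.645, the margin is 1.645 × 17.7052 = 29.1251.
x̄₁ − x̄₂ = 641.4 − 688.5 = -47.1000; the interval is -47.1000 ± 29.1251 = (-76.23, -17.97).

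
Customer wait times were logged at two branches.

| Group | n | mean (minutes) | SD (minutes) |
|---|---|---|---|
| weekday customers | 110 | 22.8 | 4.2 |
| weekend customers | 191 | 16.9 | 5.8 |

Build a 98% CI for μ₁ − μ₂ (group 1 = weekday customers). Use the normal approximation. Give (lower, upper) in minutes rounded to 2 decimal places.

Per-group SEs: s₁/√n₁ = 4.2/√110 = 0.4005, s₂/√n₂ = 5.8/√191 = 0.4197.
Unpooled SE of the difference: √(0.16040025 + 0.17614809) = 0.5801.
Margin of error = z* · SE = 2.326 × 0.5801 = 1.3493.
x̄₁ − x̄₂ = 22.8 − 16.9 = 5.9000.
CI: 5.9000 ± 1.3493 = (4.55, 7.25).

(4.55, 7.25)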